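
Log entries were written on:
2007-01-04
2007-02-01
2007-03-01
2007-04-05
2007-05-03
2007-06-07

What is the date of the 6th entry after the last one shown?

All dates are Thursdays, 28, 28, 35, 28, 35 days apart.
Specifically, the 1st Thursday of each month.
July 2007 — 1st Thursday is 2007-07-05.
1st Thursday of August 2007: 2007-08-02.
1st Thursday of September 2007: 2007-09-06.
October 2007 — 1st Thursday is 2007-10-04.
November 2007 — 1st Thursday is 2007-11-01.
December 2007 — 1st Thursday is 2007-12-06.

2007-12-06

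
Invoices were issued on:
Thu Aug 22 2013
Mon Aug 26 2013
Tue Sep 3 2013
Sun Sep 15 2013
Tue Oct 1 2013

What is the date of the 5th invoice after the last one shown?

Tue Feb 18 2014

The spacing grows by 4 each time: 4, 8, 12, 16 days.
Next gap: 20 days. Tue Oct 1 2013 + 20 days = Mon Oct 21 2013.
Next gap: 24 days. Mon Oct 21 2013 + 24 days = Thu Nov 14 2013.
Next gap: 28 days. Thu Nov 14 2013 + 28 days = Thu Dec 12 2013.
Next gap: 32 days. Thu Dec 12 2013 + 32 days = Mon Jan 13 2014.
Next gap: 36 days. Mon Jan 13 2014 + 36 days = Tue Feb 18 2014.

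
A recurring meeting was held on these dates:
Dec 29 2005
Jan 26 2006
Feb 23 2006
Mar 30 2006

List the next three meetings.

Apr 27 2006, May 25 2006, Jun 29 2006

These are Thursdays with 28, 28, 35-day gaps.
Each is the final Thursday of its month — Dec 29 2005 is past the 28th, so '4th Thursday' doesn't fit.
Last Thursday of April 2006: Apr 27 2006.
May 2006 ends with Thursday May 25 2006.
June 2006 ends with Thursday Jun 29 2006.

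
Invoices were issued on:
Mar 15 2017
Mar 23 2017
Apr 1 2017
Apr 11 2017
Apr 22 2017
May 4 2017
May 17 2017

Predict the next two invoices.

Gaps: 8, 9, 10, 11, 12, 13 days — each gap is 1 larger than the previous one.
Next gap: 14 days. May 17 2017 + 14 days = May 31 2017.
Next gap: 15 days. May 31 2017 + 15 days = Jun 15 2017.

May 31 2017, Jun 15 2017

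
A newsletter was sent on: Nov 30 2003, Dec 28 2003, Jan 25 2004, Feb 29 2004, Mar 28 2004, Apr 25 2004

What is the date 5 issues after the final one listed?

Sep 26 2004

All Sundays; the gaps (28, 28, 35, 28, 28) vary with month length.
This is the last Sunday of each month.
May 2004 ends with Sunday May 30 2004.
June 2004 ends with Sunday Jun 27 2004.
Last Sunday of July 2004: Jul 25 2004.
Last Sunday of August 2004: Aug 29 2004.
Last Sunday of September 2004: Sep 26 2004.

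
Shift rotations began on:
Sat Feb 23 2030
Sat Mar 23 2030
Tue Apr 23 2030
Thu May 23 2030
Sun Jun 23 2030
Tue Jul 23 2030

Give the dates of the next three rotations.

Each date is the 23rd; the gaps (28, 31, 30, 31, 30) track the month lengths.
The rule is the 23rd of each month.
August 2030: Fri Aug 23 2030.
September 2030: Mon Sep 23 2030.
October 2030: Wed Oct 23 2030.

Fri Aug 23 2030, Mon Sep 23 2030, Wed Oct 23 2030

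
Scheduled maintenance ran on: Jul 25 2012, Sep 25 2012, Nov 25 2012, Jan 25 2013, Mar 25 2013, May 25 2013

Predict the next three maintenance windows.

Jul 25 2013, Sep 25 2013, Nov 25 2013

Each date is the 25th; the gaps (62, 61, 61, 59, 61) track the month lengths.
The rule is the 25th of every 2 months.
Next: July 2013 → Jul 25 2013.
September 2013: Sep 25 2013.
November 2013: Nov 25 2013.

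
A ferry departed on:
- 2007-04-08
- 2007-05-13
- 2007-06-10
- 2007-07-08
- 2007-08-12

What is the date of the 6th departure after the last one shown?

2008-02-10

These are Sundays at 28- or 35-day spacing (35, 28, 28, 35).
The pattern: 2nd Sunday of the month.
2nd Sunday of September 2007: 2007-09-09.
October 2007 — 2nd Sunday is 2007-10-14.
November 2007 — 2nd Sunday is 2007-11-11.
2nd Sunday of December 2007: 2007-12-09.
2nd Sunday of January 2008: 2008-01-13.
February 2008 — 2nd Sunday is 2008-02-10.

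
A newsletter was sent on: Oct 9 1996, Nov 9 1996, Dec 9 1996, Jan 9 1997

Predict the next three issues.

Feb 9 1997, Mar 9 1997, Apr 9 1997

Each date is the 9th; the gaps (31, 30, 31) track the month lengths.
The rule is the 9th of each month.
February 1997: Feb 9 1997.
Next: March 1997 → Mar 9 1997.
April 1997: Apr 9 1997.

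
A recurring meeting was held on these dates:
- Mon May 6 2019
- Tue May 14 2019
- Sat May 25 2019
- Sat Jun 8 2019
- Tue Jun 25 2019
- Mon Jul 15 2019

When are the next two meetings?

Intervals are 8, 11, 14, 17, 20 days — an arithmetic progression with common difference 3.
Next gap: 23 days. Mon Jul 15 2019 + 23 days = Wed Aug 7 2019.
Next gap: 26 days. Wed Aug 7 2019 + 26 days = Mon Sep 2 2019.

Wed Aug 7 2019, Mon Sep 2 2019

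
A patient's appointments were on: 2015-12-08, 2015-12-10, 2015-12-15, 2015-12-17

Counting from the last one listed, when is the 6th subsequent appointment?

Gaps: 2, 5, 2 days — not constant, but cyclic with period 2.
The events fall on every Tuesday and Thursday.
Next Tuesday: 2015-12-22.
Next Thursday: 2015-12-24.
The following Tuesday is 2015-12-29.
The following Thursday is 2015-12-31.
Next Tuesday: 2016-01-05.
The following Thursday is 2016-01-07.

2016-01-07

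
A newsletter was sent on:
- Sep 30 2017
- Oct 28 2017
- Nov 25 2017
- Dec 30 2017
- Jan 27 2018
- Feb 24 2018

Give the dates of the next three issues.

Mar 31 2018, Apr 28 2018, May 26 2018

Every date is a Saturday; gaps 28, 28, 35, 28, 28 days.
Each is the last Saturday of its month (at least one falls on the 29th or later, ruling out '4th Saturday').
Last Saturday of March 2018: Mar 31 2018.
April 2018 ends with Saturday Apr 28 2018.
Last Saturday of May 2018: May 26 2018.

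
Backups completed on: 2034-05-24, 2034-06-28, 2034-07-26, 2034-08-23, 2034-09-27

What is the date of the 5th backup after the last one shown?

2035-02-28

These are Wednesdays at 28- or 35-day spacing (35, 28, 28, 35).
The pattern: 4th Wednesday of the month.
October 2034 — 4th Wednesday is 2034-10-25.
November 2034 — 4th Wednesday is 2034-11-22.
4th Wednesday of December 2034: 2034-12-27.
4th Wednesday of January 2035: 2035-01-24.
4th Wednesday of February 2035: 2035-02-28.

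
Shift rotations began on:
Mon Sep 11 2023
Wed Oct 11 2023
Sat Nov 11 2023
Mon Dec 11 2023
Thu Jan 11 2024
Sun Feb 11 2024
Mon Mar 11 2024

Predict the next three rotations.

Gaps: 30, 31, 30, 31, 31, 29 days — not constant. Every event is on the 11th of the month.
Pattern: the 11th of each month.
Next: April 2024 → Thu Apr 11 2024.
Next: May 2024 → Sat May 11 2024.
June 2024: Tue Jun 11 2024.

Thu Apr 11 2024, Sat May 11 2024, Tue Jun 11 2024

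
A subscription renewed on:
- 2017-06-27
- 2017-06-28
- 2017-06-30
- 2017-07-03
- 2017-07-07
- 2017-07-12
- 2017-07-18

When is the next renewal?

Intervals are 1, 2, 3, 4, 5, 6 days — an arithmetic progression with common difference 1.
Next gap: 7 days. 2017-07-18 + 7 days = 2017-07-25.

2017-07-25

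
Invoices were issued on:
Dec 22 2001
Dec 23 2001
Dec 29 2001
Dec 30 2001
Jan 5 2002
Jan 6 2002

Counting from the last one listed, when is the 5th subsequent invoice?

Jan 26 2002

The gap pattern 1, 6, 1, 6, 1 repeats every 2 events.
These are the Saturdays and Sundays of each week.
The following Saturday is Jan 12 2002.
The following Sunday is Jan 13 2002.
The following Saturday is Jan 19 2002.
Next Sunday: Jan 20 2002.
Next Saturday: Jan 26 2002.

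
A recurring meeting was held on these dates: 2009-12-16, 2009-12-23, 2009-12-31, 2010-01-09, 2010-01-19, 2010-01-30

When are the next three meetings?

2010-02-11, 2010-02-24, 2010-03-10

Intervals are 7, 8, 9, 10, 11 days — an arithmetic progression with common difference 1.
Next gap: 12 days. 2010-01-30 + 12 days = 2010-02-11.
Next gap: 13 days. 2010-02-11 + 13 days = 2010-02-24.
Next gap: 14 days. 2010-02-24 + 14 days = 2010-03-10.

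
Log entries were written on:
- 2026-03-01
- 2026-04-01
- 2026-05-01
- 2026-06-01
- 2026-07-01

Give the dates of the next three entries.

2026-08-01, 2026-09-01, 2026-10-01

Gaps: 31, 30, 31, 30 days — not constant. Every event is on the 1st of the month.
Pattern: the 1st of each month.
Next: August 2026 → 2026-08-01.
Next: September 2026 → 2026-09-01.
October 2026: 2026-10-01.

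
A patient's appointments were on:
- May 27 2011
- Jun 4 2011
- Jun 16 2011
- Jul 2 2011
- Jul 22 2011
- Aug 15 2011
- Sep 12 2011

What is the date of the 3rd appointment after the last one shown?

Dec 29 2011

Gaps: 8, 12, 16, 20, 24, 28 days — each gap is 4 larger than the previous one.
Next gap: 32 days. Sep 12 2011 + 32 days = Oct 14 2011.
Next gap: 36 days. Oct 14 2011 + 36 days = Nov 19 2011.
Next gap: 40 days. Nov 19 2011 + 40 days = Dec 29 2011.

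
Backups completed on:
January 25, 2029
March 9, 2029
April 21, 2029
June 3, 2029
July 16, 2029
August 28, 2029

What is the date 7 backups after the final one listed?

June 25, 2030

Every event comes 43 days after the last (43, 43, 43, 43, 43).
August 28, 2029 + 43 days = October 10, 2029.
October 10, 2029 + 43 days = November 22, 2029.
November 22, 2029 + 43 days = January 4, 2030.
January 4, 2030 + 43 days = February 16, 2030.
February 16, 2030 + 43 days = March 31, 2030.
March 31, 2030 + 43 days = May 13, 2030.
May 13, 2030 + 43 days = June 25, 2030.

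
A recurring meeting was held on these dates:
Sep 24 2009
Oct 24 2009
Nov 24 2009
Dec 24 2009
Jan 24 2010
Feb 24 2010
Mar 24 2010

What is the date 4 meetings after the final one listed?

Gaps: 30, 31, 30, 31, 31, 28 days — not constant. Every event is on the 24th of the month.
Pattern: the 24th of each month.
Next: April 2010 → Apr 24 2010.
Next: May 2010 → May 24 2010.
Next: June 2010 → Jun 24 2010.
July 2010: Jul 24 2010.

Jul 24 2010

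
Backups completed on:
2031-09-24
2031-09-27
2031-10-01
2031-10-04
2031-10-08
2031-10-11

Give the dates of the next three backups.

2031-10-15, 2031-10-18, 2031-10-22

Gaps: 3, 4, 3, 4, 3 days — not constant, but cyclic with period 2.
The events fall on every Wednesday and Saturday.
The following Wednesday is 2031-10-15.
Next Saturday: 2031-10-18.
Next Wednesday: 2031-10-22.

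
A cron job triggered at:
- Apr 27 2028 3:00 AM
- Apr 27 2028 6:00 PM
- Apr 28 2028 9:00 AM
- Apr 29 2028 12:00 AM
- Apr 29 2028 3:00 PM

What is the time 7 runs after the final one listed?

Gaps: 15, 15, 15, 15 hours — each event is 15 hours after the previous one.
Apr 29 2028 3:00 PM + 15 h = Apr 30 2028 6:00 AM.
Apr 30 2028 6:00 AM + 15 h = Apr 30 2028 9:00 PM.
Apr 30 2028 9:00 PM + 15 h = May 1 2028 12:00 PM.
May 1 2028 12:00 PM + 15 h = May 2 2028 3:00 AM.
May 2 2028 3:00 AM + 15 h = May 2 2028 6:00 PM.
May 2 2028 6:00 PM + 15 h = May 3 2028 9:00 AM.
May 3 2028 9:00 AM + 15 h = May 4 2028 12:00 AM.

May 4 2028 12:00 AM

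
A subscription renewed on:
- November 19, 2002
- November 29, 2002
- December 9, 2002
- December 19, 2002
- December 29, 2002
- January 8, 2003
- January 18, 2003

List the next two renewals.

January 28, 2003; February 7, 2003

Every event comes 10 days after the last (10, 10, 10, 10, 10, 10).
January 18, 2003 + 10 days = January 28, 2003.
January 28, 2003 + 10 days = February 7, 2003.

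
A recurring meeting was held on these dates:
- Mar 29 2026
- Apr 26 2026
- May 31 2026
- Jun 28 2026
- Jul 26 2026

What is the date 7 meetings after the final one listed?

Feb 28 2027

These are Sundays with 28, 35, 28, 28-day gaps.
Each is the final Sunday of its month — Mar 29 2026 is past the 28th, so '4th Sunday' doesn't fit.
August 2026 ends with Sunday Aug 30 2026.
September 2026 ends with Sunday Sep 27 2026.
October 2026 ends with Sunday Oct 25 2026.
November 2026 ends with Sunday Nov 29 2026.
Last Sunday of December 2026: Dec 27 2026.
Last Sunday of January 2027: Jan 31 2027.
Last Sunday of February 2027: Feb 28 2027.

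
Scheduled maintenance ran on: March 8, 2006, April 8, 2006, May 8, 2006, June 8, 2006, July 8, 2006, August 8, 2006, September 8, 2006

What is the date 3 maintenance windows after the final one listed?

The day-of-month is always 8 (31, 30, 31, 30, 31, 31 days between events).
So this recurs on the 8th of each month.
October 2006: October 8, 2006.
Next: November 2006 → November 8, 2006.
December 2006: December 8, 2006.

December 8, 2006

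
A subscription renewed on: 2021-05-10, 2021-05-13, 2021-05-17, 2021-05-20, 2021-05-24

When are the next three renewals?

Gaps: 3, 4, 3, 4 days — not constant, but cyclic with period 2.
The events fall on every Monday and Thursday.
The following Thursday is 2021-05-27.
The following Monday is 2021-05-31.
Next Thursday: 2021-06-03.

2021-05-27, 2021-05-31, 2021-06-03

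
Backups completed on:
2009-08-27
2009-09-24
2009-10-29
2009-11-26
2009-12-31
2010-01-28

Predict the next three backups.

2010-02-25, 2010-03-25, 2010-04-29

Every date is a Thursday; gaps 28, 35, 28, 35, 28 days.
Each is the last Thursday of its month (at least one falls on the 29th or later, ruling out '4th Thursday').
Last Thursday of February 2010: 2010-02-25.
March 2010 ends with Thursday 2010-03-25.
Last Thursday of April 2010: 2010-04-29.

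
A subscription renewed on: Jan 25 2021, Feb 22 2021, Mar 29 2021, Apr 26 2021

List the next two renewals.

All Mondays; the gaps (28, 35, 28) vary with month length.
This is the last Monday of each month.
May 2021 ends with Monday May 31 2021.
Last Monday of June 2021: Jun 28 2021.

May 31 2021, Jun 28 2021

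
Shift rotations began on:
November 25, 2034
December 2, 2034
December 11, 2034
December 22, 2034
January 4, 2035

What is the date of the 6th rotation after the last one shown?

May 4, 2035

The spacing grows by 2 each time: 7, 9, 11, 13 days.
Next gap: 15 days. January 4, 2035 + 15 days = January 19, 2035.
Next gap: 17 days. January 19, 2035 + 17 days = February 5, 2035.
Next gap: 19 days. February 5, 2035 + 19 days = February 24, 2035.
Next gap: 21 days. February 24, 2035 + 21 days = March 17, 2035.
Next gap: 23 days. March 17, 2035 + 23 days = April 9, 2035.
Next gap: 25 days. April 9, 2035 + 25 days = May 4, 2035.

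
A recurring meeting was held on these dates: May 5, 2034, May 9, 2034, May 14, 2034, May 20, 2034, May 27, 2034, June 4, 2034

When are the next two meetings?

Gaps: 4, 5, 6, 7, 8 days — each gap is 1 larger than the previous one.
Next gap: 9 days. June 4, 2034 + 9 days = June 13, 2034.
Next gap: 10 days. June 13, 2034 + 10 days = June 23, 2034.

June 13, 2034; June 23, 2034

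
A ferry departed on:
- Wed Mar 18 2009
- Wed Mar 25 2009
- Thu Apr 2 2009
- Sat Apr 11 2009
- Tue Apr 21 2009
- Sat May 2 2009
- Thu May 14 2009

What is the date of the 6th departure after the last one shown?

Gaps: 7, 8, 9, 10, 11, 12 days — each gap is 1 larger than the previous one.
Next gap: 13 days. Thu May 14 2009 + 13 days = Wed May 27 2009.
Next gap: 14 days. Wed May 27 2009 + 14 days = Wed Jun 10 2009.
Next gap: 15 days. Wed Jun 10 2009 + 15 days = Thu Jun 25 2009.
Next gap: 16 days. Thu Jun 25 2009 + 16 days = Sat Jul 11 2009.
Next gap: 17 days. Sat Jul 11 2009 + 17 days = Tue Jul 28 2009.
Next gap: 18 days. Tue Jul 28 2009 + 18 days = Sat Aug 15 2009.

Sat Aug 15 2009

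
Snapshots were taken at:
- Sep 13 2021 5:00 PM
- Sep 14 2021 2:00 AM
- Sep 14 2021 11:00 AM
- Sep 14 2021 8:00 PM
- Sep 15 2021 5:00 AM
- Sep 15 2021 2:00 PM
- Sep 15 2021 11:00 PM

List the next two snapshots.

The interval is a steady 9 hours (9, 9, 9, 9, 9, 9).
Sep 15 2021 11:00 PM + 9 h = Sep 16 2021 8:00 AM.
Sep 16 2021 8:00 AM + 9 h = Sep 16 2021 5:00 PM.

Sep 16 2021 8:00 AM, Sep 16 2021 5:00 PM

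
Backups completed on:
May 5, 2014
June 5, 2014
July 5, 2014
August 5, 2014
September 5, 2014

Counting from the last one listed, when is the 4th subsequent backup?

Gaps: 31, 30, 31, 31 days — not constant. Every event is on the 5th of the month.
Pattern: the 5th of each month.
Next: October 2014 → October 5, 2014.
November 2014: November 5, 2014.
Next: December 2014 → December 5, 2014.
Next: January 2015 → January 5, 2015.

January 5, 2015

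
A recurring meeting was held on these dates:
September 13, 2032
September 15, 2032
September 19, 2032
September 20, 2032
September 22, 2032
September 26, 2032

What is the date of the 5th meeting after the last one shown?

Every event lands on a Monday or Wednesday or Sunday (gaps cycle 2, 4, 1, 2, 4).
So the schedule is: every Monday, Wednesday and Sunday.
The following Monday is September 27, 2032.
The following Wednesday is September 29, 2032.
Next Sunday: October 3, 2032.
Next Monday: October 4, 2032.
The following Wednesday is October 6, 2032.

October 6, 2032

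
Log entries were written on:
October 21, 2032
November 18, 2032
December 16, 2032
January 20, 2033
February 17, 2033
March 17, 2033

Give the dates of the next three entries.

All dates are Thursdays, 28, 28, 35, 28, 28 days apart.
Specifically, the 3rd Thursday of each month.
3rd Thursday of April 2033: April 21, 2033.
May 2033 — 3rd Thursday is May 19, 2033.
June 2033 — 3rd Thursday is June 16, 2033.

April 21, 2033; May 19, 2033; June 16, 2033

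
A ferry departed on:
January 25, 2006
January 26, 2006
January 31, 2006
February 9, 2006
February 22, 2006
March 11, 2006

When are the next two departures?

April 1, 2006; April 26, 2006

The spacing grows by 4 each time: 1, 5, 9, 13, 17 days.
Next gap: 21 days. March 11, 2006 + 21 days = April 1, 2006.
Next gap: 25 days. April 1, 2006 + 25 days = April 26, 2006.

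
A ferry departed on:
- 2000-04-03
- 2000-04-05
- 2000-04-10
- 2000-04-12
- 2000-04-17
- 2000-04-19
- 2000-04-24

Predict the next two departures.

2000-04-26, 2000-05-01

The gap pattern 2, 5, 2, 5, 2, 5 repeats every 2 events.
These are the Mondays and Wednesdays of each week.
Next Wednesday: 2000-04-26.
Next Monday: 2000-05-01.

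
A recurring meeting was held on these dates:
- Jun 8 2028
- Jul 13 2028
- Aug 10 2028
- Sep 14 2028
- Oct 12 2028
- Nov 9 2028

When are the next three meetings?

Gaps: 35, 28, 35, 28, 28 days — a mix of 28 and 35. Every date is a Thursday.
Each is the 2nd Thursday of its month.
December 2028 — 2nd Thursday is Dec 14 2028.
2nd Thursday of January 2029: Jan 11 2029.
2nd Thursday of February 2029: Feb 8 2029.

Dec 14 2028, Jan 11 2029, Feb 8 2029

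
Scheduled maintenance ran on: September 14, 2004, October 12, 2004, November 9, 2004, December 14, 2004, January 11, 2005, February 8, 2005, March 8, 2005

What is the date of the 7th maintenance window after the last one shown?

October 11, 2005

These are Tuesdays at 28- or 35-day spacing (28, 28, 35, 28, 28, 28).
The pattern: 2nd Tuesday of the month.
2nd Tuesday of April 2005: April 12, 2005.
May 2005 — 2nd Tuesday is May 10, 2005.
June 2005 — 2nd Tuesday is June 14, 2005.
July 2005 — 2nd Tuesday is July 12, 2005.
August 2005 — 2nd Tuesday is August 9, 2005.
September 2005 — 2nd Tuesday is September 13, 2005.
October 2005 — 2nd Tuesday is October 11, 2005.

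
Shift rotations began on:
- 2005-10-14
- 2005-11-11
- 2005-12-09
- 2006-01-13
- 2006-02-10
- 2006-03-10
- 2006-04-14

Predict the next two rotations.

2006-05-12, 2006-06-09

These are Fridays at 28- or 35-day spacing (28, 28, 35, 28, 28, 35).
The pattern: 2nd Friday of the month.
May 2006 — 2nd Friday is 2006-05-12.
June 2006 — 2nd Friday is 2006-06-09.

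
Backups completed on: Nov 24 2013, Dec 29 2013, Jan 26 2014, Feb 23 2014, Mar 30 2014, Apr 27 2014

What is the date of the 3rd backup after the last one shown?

Every date is a Sunday; gaps 35, 28, 28, 35, 28 days.
Each is the last Sunday of its month (at least one falls on the 29th or later, ruling out '4th Sunday').
May 2014 ends with Sunday May 25 2014.
June 2014 ends with Sunday Jun 29 2014.
Last Sunday of July 2014: Jul 27 2014.

Jul 27 2014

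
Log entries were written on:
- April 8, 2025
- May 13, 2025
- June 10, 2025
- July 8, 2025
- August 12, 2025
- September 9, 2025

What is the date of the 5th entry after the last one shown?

All dates are Tuesdays, 35, 28, 28, 35, 28 days apart.
Specifically, the 2nd Tuesday of each month.
2nd Tuesday of October 2025: October 14, 2025.
November 2025 — 2nd Tuesday is November 11, 2025.
December 2025 — 2nd Tuesday is December 9, 2025.
2nd Tuesday of January 2026: January 13, 2026.
February 2026 — 2nd Tuesday is February 10, 2026.

February 10, 2026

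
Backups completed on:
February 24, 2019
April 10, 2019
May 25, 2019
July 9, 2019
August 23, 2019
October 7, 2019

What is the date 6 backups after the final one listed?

The spacing is 45, 45, 45, 45, 45 days — always 45 days.
October 7, 2019 + 45 days = November 21, 2019.
November 21, 2019 + 45 days = January 5, 2020.
January 5, 2020 + 45 days = February 19, 2020.
February 19, 2020 + 45 days = April 4, 2020.
April 4, 2020 + 45 days = May 19, 2020.
May 19, 2020 + 45 days = July 3, 2020.

July 3, 2020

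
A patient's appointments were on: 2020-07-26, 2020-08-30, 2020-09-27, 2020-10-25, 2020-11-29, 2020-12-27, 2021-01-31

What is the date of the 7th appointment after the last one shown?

2021-08-29

These are Sundays with 35, 28, 28, 35, 28, 35-day gaps.
Each is the final Sunday of its month — 2020-08-30 is past the 28th, so '4th Sunday' doesn't fit.
Last Sunday of February 2021: 2021-02-28.
March 2021 ends with Sunday 2021-03-28.
Last Sunday of April 2021: 2021-04-25.
May 2021 ends with Sunday 2021-05-30.
June 2021 ends with Sunday 2021-06-27.
July 2021 ends with Sunday 2021-07-25.
Last Sunday of August 2021: 2021-08-29.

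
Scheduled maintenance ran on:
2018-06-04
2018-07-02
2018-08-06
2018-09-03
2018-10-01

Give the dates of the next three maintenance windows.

Gaps: 28, 35, 28, 28 days — a mix of 28 and 35. Every date is a Monday.
Each is the 1st Monday of its month.
1st Monday of November 2018: 2018-11-05.
December 2018 — 1st Monday is 2018-12-03.
January 2019 — 1st Monday is 2019-01-07.

2018-11-05, 2018-12-03, 2019-01-07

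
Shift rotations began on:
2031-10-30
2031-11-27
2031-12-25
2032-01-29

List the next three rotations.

2032-02-26, 2032-03-25, 2032-04-29

Every date is a Thursday; gaps 28, 28, 35 days.
Each is the last Thursday of its month (at least one falls on the 29th or later, ruling out '4th Thursday').
February 2032 ends with Thursday 2032-02-26.
Last Thursday of March 2032: 2032-03-25.
April 2032 ends with Thursday 2032-04-29.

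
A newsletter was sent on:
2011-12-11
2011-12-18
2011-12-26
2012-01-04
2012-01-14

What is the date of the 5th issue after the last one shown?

2012-03-19

The spacing grows by 1 each time: 7, 8, 9, 10 days.
Next gap: 11 days. 2012-01-14 + 11 days = 2012-01-25.
Next gap: 12 days. 2012-01-25 + 12 days = 2012-02-06.
Next gap: 13 days. 2012-02-06 + 13 days = 2012-02-19.
Next gap: 14 days. 2012-02-19 + 14 days = 2012-03-04.
Next gap: 15 days. 2012-03-04 + 15 days = 2012-03-19.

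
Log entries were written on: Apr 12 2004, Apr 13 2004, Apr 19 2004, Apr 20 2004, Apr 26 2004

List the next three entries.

Every event lands on a Monday or Tuesday (gaps cycle 1, 6, 1, 6).
So the schedule is: every Monday and Tuesday.
Next Tuesday: Apr 27 2004.
Next Monday: May 3 2004.
The following Tuesday is May 4 2004.

Apr 27 2004, May 3 2004, May 4 2004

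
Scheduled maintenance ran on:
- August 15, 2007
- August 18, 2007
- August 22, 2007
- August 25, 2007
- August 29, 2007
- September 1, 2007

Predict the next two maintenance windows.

Gaps: 3, 4, 3, 4, 3 days — not constant, but cyclic with period 2.
The events fall on every Wednesday and Saturday.
Next Wednesday: September 5, 2007.
Next Saturday: September 8, 2007.

September 5, 2007; September 8, 2007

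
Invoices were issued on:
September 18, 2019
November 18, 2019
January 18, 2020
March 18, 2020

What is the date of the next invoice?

May 18, 2020

Gaps: 61, 61, 60 days — not constant. Every event is on the 18th of the month.
Pattern: the 18th of every 2 months.
Next: May 2020 → May 18, 2020.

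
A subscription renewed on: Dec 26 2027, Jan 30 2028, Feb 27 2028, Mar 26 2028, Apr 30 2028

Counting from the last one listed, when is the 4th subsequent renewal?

Every date is a Sunday; gaps 35, 28, 28, 35 days.
Each is the last Sunday of its month (at least one falls on the 29th or later, ruling out '4th Sunday').
May 2028 ends with Sunday May 28 2028.
Last Sunday of June 2028: Jun 25 2028.
Last Sunday of July 2028: Jul 30 2028.
Last Sunday of August 2028: Aug 27 2028.

Aug 27 2028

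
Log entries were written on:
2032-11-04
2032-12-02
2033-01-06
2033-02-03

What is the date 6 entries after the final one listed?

These are Thursdays at 28- or 35-day spacing (28, 35, 28).
The pattern: 1st Thursday of the month.
1st Thursday of March 2033: 2033-03-03.
April 2033 — 1st Thursday is 2033-04-07.
May 2033 — 1st Thursday is 2033-05-05.
1st Thursday of June 2033: 2033-06-02.
July 2033 — 1st Thursday is 2033-07-07.
August 2033 — 1st Thursday is 2033-08-04.

2033-08-04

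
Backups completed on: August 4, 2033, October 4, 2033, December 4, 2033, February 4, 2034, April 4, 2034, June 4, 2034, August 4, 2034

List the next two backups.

October 4, 2034; December 4, 2034

Each date is the 4th; the gaps (61, 61, 62, 59, 61, 61) track the month lengths.
The rule is the 4th of every 2 months.
October 2034: October 4, 2034.
December 2034: December 4, 2034.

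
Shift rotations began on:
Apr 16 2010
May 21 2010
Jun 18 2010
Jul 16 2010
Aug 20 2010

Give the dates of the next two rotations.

All dates are Fridays, 35, 28, 28, 35 days apart.
Specifically, the 3rd Friday of each month.
September 2010 — 3rd Friday is Sep 17 2010.
October 2010 — 3rd Friday is Oct 15 2010.

Sep 17 2010, Oct 15 2010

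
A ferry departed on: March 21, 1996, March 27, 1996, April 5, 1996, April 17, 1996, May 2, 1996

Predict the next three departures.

May 20, 1996; June 10, 1996; July 4, 1996

The spacing grows by 3 each time: 6, 9, 12, 15 days.
Next gap: 18 days. May 2, 1996 + 18 days = May 20, 1996.
Next gap: 21 days. May 20, 1996 + 21 days = June 10, 1996.
Next gap: 24 days. June 10, 1996 + 24 days = July 4, 1996.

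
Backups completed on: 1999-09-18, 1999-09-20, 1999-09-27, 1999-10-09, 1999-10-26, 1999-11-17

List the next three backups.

1999-12-14, 2000-01-15, 2000-02-21

Intervals are 2, 7, 12, 17, 22 days — an arithmetic progression with common difference 5.
Next gap: 27 days. 1999-11-17 + 27 days = 1999-12-14.
Next gap: 32 days. 1999-12-14 + 32 days = 2000-01-15.
Next gap: 37 days. 2000-01-15 + 37 days = 2000-02-21.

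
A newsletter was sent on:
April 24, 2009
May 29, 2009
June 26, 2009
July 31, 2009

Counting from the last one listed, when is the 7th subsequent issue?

Every date is a Friday; gaps 35, 28, 35 days.
Each is the last Friday of its month (at least one falls on the 29th or later, ruling out '4th Friday').
Last Friday of August 2009: August 28, 2009.
Last Friday of September 2009: September 25, 2009.
Last Friday of October 2009: October 30, 2009.
November 2009 ends with Friday November 27, 2009.
December 2009 ends with Friday December 25, 2009.
Last Friday of January 2010: January 29, 2010.
Last Friday of February 2010: February 26, 2010.

February 26, 2010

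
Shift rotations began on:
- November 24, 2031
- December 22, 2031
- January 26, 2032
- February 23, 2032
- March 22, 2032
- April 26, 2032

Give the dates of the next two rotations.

All dates are Mondays, 28, 35, 28, 28, 35 days apart.
Specifically, the 4th Monday of each month.
May 2032 — 4th Monday is May 24, 2032.
June 2032 — 4th Monday is June 28, 2032.

May 24, 2032; June 28, 2032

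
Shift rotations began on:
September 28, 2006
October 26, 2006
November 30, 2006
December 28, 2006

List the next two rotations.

January 25, 2007; February 22, 2007

These are Thursdays with 28, 35, 28-day gaps.
Each is the final Thursday of its month — November 30, 2006 is past the 28th, so '4th Thursday' doesn't fit.
Last Thursday of January 2007: January 25, 2007.
February 2007 ends with Thursday February 22, 2007.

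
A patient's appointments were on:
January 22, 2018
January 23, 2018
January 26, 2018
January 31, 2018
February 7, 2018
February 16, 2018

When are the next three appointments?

Gaps: 1, 3, 5, 7, 9 days — each gap is 2 larger than the previous one.
Next gap: 11 days. February 16, 2018 + 11 days = February 27, 2018.
Next gap: 13 days. February 27, 2018 + 13 days = March 12, 2018.
Next gap: 15 days. March 12, 2018 + 15 days = March 27, 2018.

February 27, 2018; March 12, 2018; March 27, 2018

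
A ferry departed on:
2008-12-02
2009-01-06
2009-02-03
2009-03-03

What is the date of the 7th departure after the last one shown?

2009-10-06

These are Tuesdays at 28- or 35-day spacing (35, 28, 28).
The pattern: 1st Tuesday of the month.
1st Tuesday of April 2009: 2009-04-07.
May 2009 — 1st Tuesday is 2009-05-05.
June 2009 — 1st Tuesday is 2009-06-02.
July 2009 — 1st Tuesday is 2009-07-07.
August 2009 — 1st Tuesday is 2009-08-04.
September 2009 — 1st Tuesday is 2009-09-01.
1st Tuesday of October 2009: 2009-10-06.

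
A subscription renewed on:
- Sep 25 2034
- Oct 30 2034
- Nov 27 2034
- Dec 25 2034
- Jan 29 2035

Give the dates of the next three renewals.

Feb 26 2035, Mar 26 2035, Apr 30 2035

These are Mondays with 35, 28, 28, 35-day gaps.
Each is the final Monday of its month — Oct 30 2034 is past the 28th, so '4th Monday' doesn't fit.
Last Monday of February 2035: Feb 26 2035.
March 2035 ends with Monday Mar 26 2035.
April 2035 ends with Monday Apr 30 2035.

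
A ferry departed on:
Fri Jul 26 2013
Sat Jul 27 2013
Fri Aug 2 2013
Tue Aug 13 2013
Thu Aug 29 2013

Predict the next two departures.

The spacing grows by 5 each time: 1, 6, 11, 16 days.
Next gap: 21 days. Thu Aug 29 2013 + 21 days = Thu Sep 19 2013.
Next gap: 26 days. Thu Sep 19 2013 + 26 days = Tue Oct 15 2013.

Thu Sep 19 2013, Tue Oct 15 2013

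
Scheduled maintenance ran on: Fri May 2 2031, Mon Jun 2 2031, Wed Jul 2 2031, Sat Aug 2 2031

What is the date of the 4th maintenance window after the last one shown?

Each date is the 2nd; the gaps (31, 30, 31) track the month lengths.
The rule is the 2nd of each month.
Next: September 2031 → Tue Sep 2 2031.
Next: October 2031 → Thu Oct 2 2031.
November 2031: Sun Nov 2 2031.
Next: December 2031 → Tue Dec 2 2031.

Tue Dec 2 2031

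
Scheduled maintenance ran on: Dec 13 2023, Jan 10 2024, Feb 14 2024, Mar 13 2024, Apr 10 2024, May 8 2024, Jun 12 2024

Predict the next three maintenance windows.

Gaps: 28, 35, 28, 28, 28, 35 days — a mix of 28 and 35. Every date is a Wednesday.
Each is the 2nd Wednesday of its month.
2nd Wednesday of July 2024: Jul 10 2024.
2nd Wednesday of August 2024: Aug 14 2024.
September 2024 — 2nd Wednesday is Sep 11 2024.

Jul 10 2024, Aug 14 2024, Sep 11 2024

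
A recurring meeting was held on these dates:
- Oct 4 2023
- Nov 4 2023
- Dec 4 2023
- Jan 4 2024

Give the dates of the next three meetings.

The day-of-month is always 4 (31, 30, 31 days between events).
So this recurs on the 4th of each month.
February 2024: Feb 4 2024.
Next: March 2024 → Mar 4 2024.
Next: April 2024 → Apr 4 2024.

Feb 4 2024, Mar 4 2024, Apr 4 2024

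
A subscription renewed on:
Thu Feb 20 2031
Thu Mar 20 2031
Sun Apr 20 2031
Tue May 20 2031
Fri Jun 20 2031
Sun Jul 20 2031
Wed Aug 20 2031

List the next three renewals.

Sat Sep 20 2031, Mon Oct 20 2031, Thu Nov 20 2031

Each date is the 20th; the gaps (28, 31, 30, 31, 30, 31) track the month lengths.
The rule is the 20th of each month.
September 2031: Sat Sep 20 2031.
Next: October 2031 → Mon Oct 20 2031.
November 2031: Thu Nov 20 2031.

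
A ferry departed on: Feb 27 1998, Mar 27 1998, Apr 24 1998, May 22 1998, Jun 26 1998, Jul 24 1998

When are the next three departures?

Aug 28 1998, Sep 25 1998, Oct 23 1998

Gaps: 28, 28, 28, 35, 28 days — a mix of 28 and 35. Every date is a Friday.
Each is the 4th Friday of its month.
4th Friday of August 1998: Aug 28 1998.
September 1998 — 4th Friday is Sep 25 1998.
October 1998 — 4th Friday is Oct 23 1998.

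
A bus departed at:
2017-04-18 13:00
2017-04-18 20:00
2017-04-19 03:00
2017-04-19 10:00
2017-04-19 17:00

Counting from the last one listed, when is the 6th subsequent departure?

Spacing: 7, 7, 7, 7 h — constant 7 h.
2017-04-19 17:00 + 7 h = 2017-04-20 00:00.
2017-04-20 00:00 + 7 h = 2017-04-20 07:00.
2017-04-20 07:00 + 7 h = 2017-04-20 14:00.
2017-04-20 14:00 + 7 h = 2017-04-20 21:00.
2017-04-20 21:00 + 7 h = 2017-04-21 04:00.
2017-04-21 04:00 + 7 h = 2017-04-21 11:00.

2017-04-21 11:00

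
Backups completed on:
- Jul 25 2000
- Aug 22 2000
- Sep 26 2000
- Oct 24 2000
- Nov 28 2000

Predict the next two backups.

These are Tuesdays at 28- or 35-day spacing (28, 35, 28, 35).
The pattern: 4th Tuesday of the month.
4th Tuesday of December 2000: Dec 26 2000.
January 2001 — 4th Tuesday is Jan 23 2001.

Dec 26 2000, Jan 23 2001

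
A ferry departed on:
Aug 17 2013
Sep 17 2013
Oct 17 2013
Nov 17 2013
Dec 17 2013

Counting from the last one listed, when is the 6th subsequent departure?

Jun 17 2014

Each date is the 17th; the gaps (31, 30, 31, 30) track the month lengths.
The rule is the 17th of each month.
Next: January 2014 → Jan 17 2014.
February 2014: Feb 17 2014.
Next: March 2014 → Mar 17 2014.
April 2014: Apr 17 2014.
Next: May 2014 → May 17 2014.
June 2014: Jun 17 2014.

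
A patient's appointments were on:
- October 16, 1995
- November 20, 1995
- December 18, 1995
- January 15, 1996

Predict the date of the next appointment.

These are Mondays at 28- or 35-day spacing (35, 28, 28).
The pattern: 3rd Monday of the month.
February 1996 — 3rd Monday is February 19, 1996.

February 19, 1996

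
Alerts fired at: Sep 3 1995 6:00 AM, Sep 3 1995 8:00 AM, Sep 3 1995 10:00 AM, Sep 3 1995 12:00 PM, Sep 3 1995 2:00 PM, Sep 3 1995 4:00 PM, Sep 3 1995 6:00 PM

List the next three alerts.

Gaps: 2, 2, 2, 2, 2, 2 hours — each event is 2 hours after the previous one.
Sep 3 1995 6:00 PM + 2 h = Sep 3 1995 8:00 PM.
Sep 3 1995 8:00 PM + 2 h = Sep 3 1995 10:00 PM.
Sep 3 1995 10:00 PM + 2 h = Sep 4 1995 12:00 AM.

Sep 3 1995 8:00 PM, Sep 3 1995 10:00 PM, Sep 4 1995 12:00 AM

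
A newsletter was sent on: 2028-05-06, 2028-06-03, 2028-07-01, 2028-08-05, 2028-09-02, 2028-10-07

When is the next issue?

Gaps: 28, 28, 35, 28, 35 days — a mix of 28 and 35. Every date is a Saturday.
Each is the 1st Saturday of its month.
November 2028 — 1st Saturday is 2028-11-04.

2028-11-04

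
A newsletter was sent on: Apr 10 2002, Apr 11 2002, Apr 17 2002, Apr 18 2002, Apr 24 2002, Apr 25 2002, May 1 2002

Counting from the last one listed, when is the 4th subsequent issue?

May 15 2002

The gap pattern 1, 6, 1, 6, 1, 6 repeats every 2 events.
These are the Wednesdays and Thursdays of each week.
The following Thursday is May 2 2002.
The following Wednesday is May 8 2002.
Next Thursday: May 9 2002.
Next Wednesday: May 15 2002.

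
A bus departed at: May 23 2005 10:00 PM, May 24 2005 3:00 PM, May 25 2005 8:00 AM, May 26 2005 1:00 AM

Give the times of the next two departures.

May 26 2005 6:00 PM, May 27 2005 11:00 AM

Spacing: 17, 17, 17 h — constant 17 h.
May 26 2005 1:00 AM + 17 h = May 26 2005 6:00 PM.
May 26 2005 6:00 PM + 17 h = May 27 2005 11:00 AM.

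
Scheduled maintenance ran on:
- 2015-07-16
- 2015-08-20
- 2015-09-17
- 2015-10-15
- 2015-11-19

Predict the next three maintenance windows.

2015-12-17, 2016-01-21, 2016-02-18

Gaps: 35, 28, 28, 35 days — a mix of 28 and 35. Every date is a Thursday.
Each is the 3rd Thursday of its month.
3rd Thursday of December 2015: 2015-12-17.
January 2016 — 3rd Thursday is 2016-01-21.
3rd Thursday of February 2016: 2016-02-18.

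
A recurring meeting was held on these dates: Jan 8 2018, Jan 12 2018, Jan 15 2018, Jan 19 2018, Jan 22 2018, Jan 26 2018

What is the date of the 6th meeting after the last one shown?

Feb 16 2018

The gap pattern 4, 3, 4, 3, 4 repeats every 2 events.
These are the Mondays and Fridays of each week.
Next Monday: Jan 29 2018.
Next Friday: Feb 2 2018.
The following Monday is Feb 5 2018.
The following Friday is Feb 9 2018.
Next Monday: Feb 12 2018.
The following Friday is Feb 16 2018.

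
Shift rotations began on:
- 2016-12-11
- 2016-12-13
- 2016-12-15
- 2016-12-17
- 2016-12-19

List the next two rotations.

2016-12-21, 2016-12-23

The spacing is 2, 2, 2, 2 days — always 2 days.
2016-12-19 + 2 days = 2016-12-21.
2016-12-21 + 2 days = 2016-12-23.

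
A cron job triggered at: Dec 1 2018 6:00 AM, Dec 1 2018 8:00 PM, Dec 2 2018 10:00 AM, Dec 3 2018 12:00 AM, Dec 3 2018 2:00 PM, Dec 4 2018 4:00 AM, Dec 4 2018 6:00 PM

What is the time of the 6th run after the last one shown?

The interval is a steady 14 hours (14, 14, 14, 14, 14, 14).
Dec 4 2018 6:00 PM + 14 h = Dec 5 2018 8:00 AM.
Dec 5 2018 8:00 AM + 14 h = Dec 5 2018 10:00 PM.
Dec 5 2018 10:00 PM + 14 h = Dec 6 2018 12:00 PM.
Dec 6 2018 12:00 PM + 14 h = Dec 7 2018 2:00 AM.
Dec 7 2018 2:00 AM + 14 h = Dec 7 2018 4:00 PM.
Dec 7 2018 4:00 PM + 14 h = Dec 8 2018 6:00 AM.

Dec 8 2018 6:00 AM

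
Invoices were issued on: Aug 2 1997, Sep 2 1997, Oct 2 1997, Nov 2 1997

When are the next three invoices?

Each date is the 2nd; the gaps (31, 30, 31) track the month lengths.
The rule is the 2nd of each month.
Next: December 1997 → Dec 2 1997.
Next: January 1998 → Jan 2 1998.
Next: February 1998 → Feb 2 1998.

Dec 2 1997, Jan 2 1998, Feb 2 1998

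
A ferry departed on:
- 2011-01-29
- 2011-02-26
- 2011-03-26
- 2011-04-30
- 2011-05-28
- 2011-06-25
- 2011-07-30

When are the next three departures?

2011-08-27, 2011-09-24, 2011-10-29

All Saturdays; the gaps (28, 28, 35, 28, 28, 35) vary with month length.
This is the last Saturday of each month.
Last Saturday of August 2011: 2011-08-27.
Last Saturday of September 2011: 2011-09-24.
October 2011 ends with Saturday 2011-10-29.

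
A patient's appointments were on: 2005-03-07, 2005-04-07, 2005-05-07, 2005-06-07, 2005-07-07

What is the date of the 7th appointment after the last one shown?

Gaps: 31, 30, 31, 30 days — not constant. Every event is on the 7th of the month.
Pattern: the 7th of each month.
August 2005: 2005-08-07.
September 2005: 2005-09-07.
October 2005: 2005-10-07.
November 2005: 2005-11-07.
Next: December 2005 → 2005-12-07.
January 2006: 2006-01-07.
Next: February 2006 → 2006-02-07.

2006-02-07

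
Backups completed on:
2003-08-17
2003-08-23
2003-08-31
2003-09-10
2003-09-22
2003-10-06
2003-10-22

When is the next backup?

2003-11-09

Gaps: 6, 8, 10, 12, 14, 16 days — each gap is 2 larger than the previous one.
Next gap: 18 days. 2003-10-22 + 18 days = 2003-11-09.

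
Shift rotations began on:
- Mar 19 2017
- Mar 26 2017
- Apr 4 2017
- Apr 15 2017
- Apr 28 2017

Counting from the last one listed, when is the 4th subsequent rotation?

Jul 9 2017

Intervals are 7, 9, 11, 13 days — an arithmetic progression with common difference 2.
Next gap: 15 days. Apr 28 2017 + 15 days = May 13 2017.
Next gap: 17 days. May 13 2017 + 17 days = May 30 2017.
Next gap: 19 days. May 30 2017 + 19 days = Jun 18 2017.
Next gap: 21 days. Jun 18 2017 + 21 days = Jul 9 2017.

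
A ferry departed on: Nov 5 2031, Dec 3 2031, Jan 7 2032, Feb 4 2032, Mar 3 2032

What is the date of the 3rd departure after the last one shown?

All dates are Wednesdays, 28, 35, 28, 28 days apart.
Specifically, the 1st Wednesday of each month.
April 2032 — 1st Wednesday is Apr 7 2032.
May 2032 — 1st Wednesday is May 5 2032.
1st Wednesday of June 2032: Jun 2 2032.

Jun 2 2032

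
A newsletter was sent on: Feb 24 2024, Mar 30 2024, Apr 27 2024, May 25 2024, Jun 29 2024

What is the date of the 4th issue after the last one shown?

All Saturdays; the gaps (35, 28, 28, 35) vary with month length.
This is the last Saturday of each month.
Last Saturday of July 2024: Jul 27 2024.
Last Saturday of August 2024: Aug 31 2024.
September 2024 ends with Saturday Sep 28 2024.
Last Saturday of October 2024: Oct 26 2024.

Oct 26 2024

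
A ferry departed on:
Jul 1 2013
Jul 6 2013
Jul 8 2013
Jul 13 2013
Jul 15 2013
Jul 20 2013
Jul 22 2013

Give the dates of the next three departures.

Gaps: 5, 2, 5, 2, 5, 2 days — not constant, but cyclic with period 2.
The events fall on every Monday and Saturday.
Next Saturday: Jul 27 2013.
Next Monday: Jul 29 2013.
Next Saturday: Aug 3 2013.

Jul 27 2013, Jul 29 2013, Aug 3 2013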